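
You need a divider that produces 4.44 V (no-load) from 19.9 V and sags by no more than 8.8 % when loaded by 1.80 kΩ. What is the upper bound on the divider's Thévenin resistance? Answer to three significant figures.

Loading drop = R_th/(R_th + R_L) ≤ 0.0880, so R_th ≤ R_L · ε/(1−ε) = 1.80 kΩ × 0.0880/0.9120 = 174 Ω.

R_th ≤ 174 Ω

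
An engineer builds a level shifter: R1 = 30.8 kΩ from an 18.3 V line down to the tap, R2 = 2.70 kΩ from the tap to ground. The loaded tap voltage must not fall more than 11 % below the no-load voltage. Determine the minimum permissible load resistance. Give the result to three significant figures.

Output resistance R_th = R1‖R2 = (30.8 × 2.70)/33.50 = 2.482 kΩ.
The fractional drop is R_th/(R_th + R_L); requiring this ≤ 0.110 gives R_L ≥ R_th(1/0.110 − 1) = 2.482 × 8.091 = 20.1 kΩ.

R_L(min) ≈ 20.1 kΩ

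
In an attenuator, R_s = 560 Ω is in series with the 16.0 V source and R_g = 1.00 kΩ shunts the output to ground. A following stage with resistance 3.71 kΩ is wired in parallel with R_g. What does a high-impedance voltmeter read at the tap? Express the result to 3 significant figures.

V_out ≈ 9.35 V

The load sits in parallel with R_g: R_g‖R_L = (1000 × 3710) / (1000 + 3710) = 787.7 Ω.
V_out = 16.0 × 787.7 / (560 + 787.7) = 16.0 × 787.7/1348 = 9.35 V.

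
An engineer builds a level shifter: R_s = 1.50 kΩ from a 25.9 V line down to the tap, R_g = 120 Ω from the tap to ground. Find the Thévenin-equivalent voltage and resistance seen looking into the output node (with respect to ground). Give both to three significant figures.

V_th = 1.92 V, R_th = 111 Ω

V_th is the open-circuit tap voltage: 25.9 × 120/(1500 + 120) = 1.92 V.
With the supply zeroed, R_s and R_g appear in parallel from the tap: R_th = R_s‖R_g = (1500 × 120)/1620 = 111 Ω.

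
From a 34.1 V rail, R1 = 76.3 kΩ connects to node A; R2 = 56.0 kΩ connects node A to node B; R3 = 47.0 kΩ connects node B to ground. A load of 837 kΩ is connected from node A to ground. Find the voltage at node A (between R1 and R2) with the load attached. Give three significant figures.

Below node A the series string R2+R3 = 103.0 kΩ sits in parallel with the 837 kΩ load: 91.71 kΩ.
V_A = 34.1 × 91.71/(76.3 + 91.71) = 18.6 V.

V ≈ 18.6 V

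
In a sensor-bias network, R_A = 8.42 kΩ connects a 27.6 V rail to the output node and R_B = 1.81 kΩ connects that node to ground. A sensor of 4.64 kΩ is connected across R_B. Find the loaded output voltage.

The load sits in parallel with R_B: R_B‖R_L = (1.81 × 4.64) / (1.81 + 4.64) = 1.302 kΩ.
V_out = 27.6 × 1.302 / (8.42 + 1.302) = 27.6 × 1.302/9.722 = 3.70 V.
(Unloaded it would have been 4.88 V.)

V_out ≈ 3.70 V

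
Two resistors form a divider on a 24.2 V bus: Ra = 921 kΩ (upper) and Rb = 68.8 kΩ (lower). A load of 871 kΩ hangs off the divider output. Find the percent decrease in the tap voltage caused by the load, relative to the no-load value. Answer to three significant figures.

The divider's output (Thévenin) resistance is Ra‖Rb = 64.02 kΩ.
Fractional drop under load = R_th/(R_th + R_L) = 64.02 / (64.02 + 871) = 0.06847.
So the output falls by 6.85 %.

6.85 %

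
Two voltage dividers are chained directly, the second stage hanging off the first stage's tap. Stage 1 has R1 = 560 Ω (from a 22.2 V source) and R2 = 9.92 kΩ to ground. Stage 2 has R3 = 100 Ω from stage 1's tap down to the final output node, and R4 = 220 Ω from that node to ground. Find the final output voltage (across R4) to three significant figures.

Stage 2 presents R3+R4 = 320.0 Ω as a load on stage 1's tap.
Stage 1's lower leg becomes R2‖(R3+R4) = 310.0 Ω, so V_mid = 22.2 × 310.0/870.0 = 7.910 V.
Stage 2 is itself unloaded: V_out = V_mid × R4/(R3+R4) = 7.910 × 220/320.0 = 5.44 V.

V_out ≈ 5.44 V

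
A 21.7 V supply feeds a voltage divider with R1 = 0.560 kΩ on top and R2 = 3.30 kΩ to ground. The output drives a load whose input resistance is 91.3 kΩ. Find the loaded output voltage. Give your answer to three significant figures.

The load sits in parallel with R2: R2‖R_L = (3300 × 91300) / (3300 + 91300) = 3185 Ω.
V_out = 21.7 × 3185 / (560 + 3185) = 21.7 × 3185/3745 = 18.5 V.

V_out ≈ 18.5 V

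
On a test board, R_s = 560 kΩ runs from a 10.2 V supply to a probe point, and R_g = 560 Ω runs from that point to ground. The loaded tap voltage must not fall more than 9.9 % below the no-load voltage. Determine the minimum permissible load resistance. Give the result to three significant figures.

R_L(min) ≈ 5.09 kΩ

Output resistance R_th = R_s‖R_g = (560000 × 560)/560600 = 559.4 Ω.
The fractional drop is R_th/(R_th + R_L); requiring this ≤ 0.0990 gives R_L ≥ R_th(1/0.0990 − 1) = 559.4 × 9.101 = 5.09 kΩ.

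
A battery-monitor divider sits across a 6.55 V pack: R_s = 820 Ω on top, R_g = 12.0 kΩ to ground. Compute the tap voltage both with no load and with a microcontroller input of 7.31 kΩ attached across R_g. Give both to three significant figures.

Open-circuit: V = 6.55 × 12000/(820 + 12000) = 6.13 V.
With the load, R_g becomes R_g‖R_L = 4543 Ω, so V = 6.55 × 4543/5363 = 5.55 V.

Unloaded: 6.13 V; loaded: 5.55 V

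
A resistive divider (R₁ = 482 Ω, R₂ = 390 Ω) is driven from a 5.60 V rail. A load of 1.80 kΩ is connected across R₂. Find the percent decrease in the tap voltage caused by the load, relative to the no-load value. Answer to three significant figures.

Unloaded V = 5.60 × 390/872.0 = 2.5046 V.
Loaded: R₂‖R_L = 320.5 Ω, giving V = 5.60 × 320.5/802.5 = 2.2367 V.
Drop = (2.5046 − 2.2367) / 2.5046 = 10.7 %.

10.7 %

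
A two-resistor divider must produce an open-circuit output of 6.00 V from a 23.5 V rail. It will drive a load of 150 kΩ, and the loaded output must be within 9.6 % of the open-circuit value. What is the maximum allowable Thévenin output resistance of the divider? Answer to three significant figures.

R_th ≤ 15.9 kΩ

Loading drop = R_th/(R_th + R_L) ≤ 0.0960, so R_th ≤ R_L · ε/(1−ε) = 150 kΩ × 0.0960/0.9040 = 15.9 kΩ.
(Any R1, R2 with R2/(R1+R2) = 0.255 and R1‖R2 ≤ 15.9 kΩ will meet the spec.)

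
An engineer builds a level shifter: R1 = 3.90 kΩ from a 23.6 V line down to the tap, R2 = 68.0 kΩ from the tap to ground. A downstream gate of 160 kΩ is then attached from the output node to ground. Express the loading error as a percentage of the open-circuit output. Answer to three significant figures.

The divider's output (Thévenin) resistance is R1‖R2 = 3.688 kΩ.
Fractional drop under load = R_th/(R_th + R_L) = 3.688 / (3.688 + 160) = 0.02253.
So the output falls by 2.25 %.

2.25 %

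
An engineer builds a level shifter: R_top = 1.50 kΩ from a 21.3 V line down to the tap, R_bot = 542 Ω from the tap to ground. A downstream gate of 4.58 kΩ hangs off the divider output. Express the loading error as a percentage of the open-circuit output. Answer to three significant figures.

8.00 %

The divider's output (Thévenin) resistance is R_top‖R_bot = 398.1 Ω.
Fractional drop under load = R_th/(R_th + R_L) = 398.1 / (398.1 + 4580) = 0.07998.
So the output falls by 8.00 %.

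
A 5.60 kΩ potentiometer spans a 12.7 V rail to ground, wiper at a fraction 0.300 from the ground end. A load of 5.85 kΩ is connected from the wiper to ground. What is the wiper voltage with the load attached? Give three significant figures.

V ≈ 3.17 V

The wiper splits the pot into (1−α)R = 3.920 kΩ above and αR = 1.680 kΩ below.
Lower section ‖ load = 1.305 kΩ.
V_wiper = 12.7 × 1.305/(3.920 + 1.305) = 3.17 V.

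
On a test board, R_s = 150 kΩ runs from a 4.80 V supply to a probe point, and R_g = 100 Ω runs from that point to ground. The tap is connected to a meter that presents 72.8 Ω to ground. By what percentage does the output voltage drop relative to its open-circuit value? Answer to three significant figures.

Unloaded V = 4.80 × 100/150100 = 0.003198 V.
Loaded: R_g‖R_L = 42.13 Ω, giving V = 4.80 × 42.13/150000 = 0.001348 V.
Drop = (0.003198 − 0.001348) / 0.003198 = 57.9 %.

57.9 %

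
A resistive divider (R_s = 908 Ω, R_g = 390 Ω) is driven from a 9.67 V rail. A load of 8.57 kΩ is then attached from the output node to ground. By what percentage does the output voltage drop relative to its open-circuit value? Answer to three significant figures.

The divider's output (Thévenin) resistance is R_s‖R_g = 272.8 Ω.
Fractional drop under load = R_th/(R_th + R_L) = 272.8 / (272.8 + 8570) = 0.03085.
So the output falls by 3.09 %.

3.09 %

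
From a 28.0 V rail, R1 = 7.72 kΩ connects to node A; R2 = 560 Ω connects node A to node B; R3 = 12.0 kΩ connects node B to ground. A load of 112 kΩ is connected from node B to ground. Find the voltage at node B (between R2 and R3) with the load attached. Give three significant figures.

At node B, R3 is in parallel with the load: R3‖R_L = 10840 Ω.
Below node A the resistance is R2 + (R3‖R_L) = 11400 Ω, so V_A = 28.0 × 11400/19120 = 16.69 V.
Then V_B = V_A × (R3‖R_L)/(R2 + R3‖R_L) = 16.69 × 10840/11400 = 15.9 V.

V ≈ 15.9 V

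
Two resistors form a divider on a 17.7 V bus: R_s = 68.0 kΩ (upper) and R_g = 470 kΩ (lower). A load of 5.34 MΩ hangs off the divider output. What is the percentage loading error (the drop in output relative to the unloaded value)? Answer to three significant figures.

The divider's output (Thévenin) resistance is R_s‖R_g = 59.41 kΩ.
Fractional drop under load = R_th/(R_th + R_L) = 59.41 / (59.41 + 5340) = 0.01100.
So the output falls by 1.10 %.

1.10 %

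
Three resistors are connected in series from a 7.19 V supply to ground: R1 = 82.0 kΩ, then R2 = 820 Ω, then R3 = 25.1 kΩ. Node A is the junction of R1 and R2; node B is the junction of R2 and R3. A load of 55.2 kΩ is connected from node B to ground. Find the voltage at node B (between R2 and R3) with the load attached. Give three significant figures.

V ≈ 1.24 V

At node B, R3 is in parallel with the load: R3‖R_L = 17250 Ω.
Below node A the resistance is R2 + (R3‖R_L) = 18070 Ω, so V_A = 7.19 × 18070/100100 = 1.299 V.
Then V_B = V_A × (R3‖R_L)/(R2 + R3‖R_L) = 1.299 × 17250/18070 = 1.24 V.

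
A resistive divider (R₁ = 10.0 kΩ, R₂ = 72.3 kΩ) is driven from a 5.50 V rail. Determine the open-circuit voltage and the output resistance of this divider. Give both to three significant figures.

V_th is the open-circuit tap voltage: 5.50 × 72.3/(10.0 + 72.3) = 4.83 V.
With the supply zeroed, R₁ and R₂ appear in parallel from the tap: R_th = R₁‖R₂ = (10.0 × 72.3)/82.30 = 8.78 kΩ.

V_th = 4.83 V, R_th = 8.78 kΩ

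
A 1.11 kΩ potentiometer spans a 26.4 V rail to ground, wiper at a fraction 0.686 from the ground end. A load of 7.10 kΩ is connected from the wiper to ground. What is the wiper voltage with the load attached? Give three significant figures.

V ≈ 17.5 V

The wiper splits the pot into (1−α)R = 348.5 Ω above and αR = 761.5 Ω below.
Lower section ‖ load = 687.7 Ω.
V_wiper = 26.4 × 687.7/(348.5 + 687.7) = 17.5 V.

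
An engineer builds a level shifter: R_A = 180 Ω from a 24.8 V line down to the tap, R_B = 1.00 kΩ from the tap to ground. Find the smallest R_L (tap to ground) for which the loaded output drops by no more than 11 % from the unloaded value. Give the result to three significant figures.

R_L(min) ≈ 1.23 kΩ

Output resistance R_th = R_A‖R_B = (180 × 1000)/1180 = 152.5 Ω.
The fractional drop is R_th/(R_th + R_L); requiring this ≤ 0.110 gives R_L ≥ R_th(1/0.110 − 1) = 152.5 × 8.091 = 1.23 kΩ.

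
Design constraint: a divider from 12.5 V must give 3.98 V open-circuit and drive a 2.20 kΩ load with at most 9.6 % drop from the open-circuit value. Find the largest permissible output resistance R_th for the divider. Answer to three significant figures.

R_th ≤ 234 Ω

Loading drop = R_th/(R_th + R_L) ≤ 0.0960, so R_th ≤ R_L · ε/(1−ε) = 2.20 kΩ × 0.0960/0.9040 = 234 Ω.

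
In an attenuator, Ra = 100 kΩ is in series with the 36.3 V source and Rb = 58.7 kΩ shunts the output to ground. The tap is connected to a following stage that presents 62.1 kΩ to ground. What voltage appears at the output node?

V_out ≈ 8.41 V

The load sits in parallel with Rb: Rb‖R_L = (58.7 × 62.1) / (58.7 + 62.1) = 30.18 kΩ.
V_out = 36.3 × 30.18 / (100 + 30.18) = 36.3 × 30.18/130.2 = 8.41 V.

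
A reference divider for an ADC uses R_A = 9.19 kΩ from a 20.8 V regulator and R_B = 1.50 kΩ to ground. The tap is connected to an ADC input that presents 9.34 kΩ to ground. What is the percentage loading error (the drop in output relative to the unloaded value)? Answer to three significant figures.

Unloaded V = 20.8 × 1.50/10.69 = 2.9186 V.
Loaded: R_B‖R_L = 1.292 kΩ, giving V = 20.8 × 1.292/10.48 = 2.5645 V.
Drop = (2.9186 − 2.5645) / 2.9186 = 12.1 %.

12.1 %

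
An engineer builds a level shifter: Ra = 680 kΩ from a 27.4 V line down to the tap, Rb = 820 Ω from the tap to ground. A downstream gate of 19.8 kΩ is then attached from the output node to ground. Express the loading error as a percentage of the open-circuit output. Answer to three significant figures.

3.97 %

The divider's output (Thévenin) resistance is Ra‖Rb = 819.0 Ω.
Fractional drop under load = R_th/(R_th + R_L) = 819.0 / (819.0 + 19800) = 0.03972.
So the output falls by 3.97 %.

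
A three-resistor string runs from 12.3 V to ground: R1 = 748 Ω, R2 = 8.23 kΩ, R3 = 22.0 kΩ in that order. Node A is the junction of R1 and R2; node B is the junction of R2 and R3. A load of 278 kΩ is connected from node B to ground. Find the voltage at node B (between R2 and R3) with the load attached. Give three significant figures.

V ≈ 8.54 V

At node B, R3 is in parallel with the load: R3‖R_L = 20390 Ω.
Below node A the resistance is R2 + (R3‖R_L) = 28620 Ω, so V_A = 12.3 × 28620/29360 = 11.99 V.
Then V_B = V_A × (R3‖R_L)/(R2 + R3‖R_L) = 11.99 × 20390/28620 = 8.54 V.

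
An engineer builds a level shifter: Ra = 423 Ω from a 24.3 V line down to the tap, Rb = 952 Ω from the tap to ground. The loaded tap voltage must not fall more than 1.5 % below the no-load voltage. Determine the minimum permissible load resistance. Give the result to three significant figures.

R_L(min) ≈ 19.2 kΩ

Output resistance R_th = Ra‖Rb = (423 × 952)/1375 = 292.9 Ω.
The fractional drop is R_th/(R_th + R_L); requiring this ≤ 0.0150 gives R_L ≥ R_th(1/0.0150 − 1) = 292.9 × 65.67 = 19.2 kΩ.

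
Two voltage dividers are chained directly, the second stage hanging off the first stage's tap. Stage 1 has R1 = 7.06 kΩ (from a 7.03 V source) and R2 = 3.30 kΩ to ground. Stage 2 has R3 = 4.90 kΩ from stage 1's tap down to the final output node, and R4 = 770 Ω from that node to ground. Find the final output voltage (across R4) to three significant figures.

V_out ≈ 0.218 V

Stage 2 presents R3+R4 = 5670 Ω as a load on stage 1's tap.
Stage 1's lower leg becomes R2‖(R3+R4) = 2086 Ω, so V_mid = 7.03 × 2086/9146 = 1.603 V.
Stage 2 is itself unloaded: V_out = V_mid × R4/(R3+R4) = 1.603 × 770/5670 = 0.218 V.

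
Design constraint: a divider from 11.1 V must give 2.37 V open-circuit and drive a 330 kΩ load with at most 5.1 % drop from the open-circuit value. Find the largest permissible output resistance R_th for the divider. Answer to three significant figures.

Loading drop = R_th/(R_th + R_L) ≤ 0.0510, so R_th ≤ R_L · ε/(1−ε) = 330 kΩ × 0.0510/0.9490 = 17.7 kΩ.

R_th ≤ 17.7 kΩ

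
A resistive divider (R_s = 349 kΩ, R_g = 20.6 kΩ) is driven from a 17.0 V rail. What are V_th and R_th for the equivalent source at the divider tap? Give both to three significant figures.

V_th = 0.948 V, R_th = 19.5 kΩ

V_th is the open-circuit tap voltage: 17.0 × 20.6/(349 + 20.6) = 0.948 V.
With the supply zeroed, R_s and R_g appear in parallel from the tap: R_th = R_s‖R_g = (349 × 20.6)/369.6 = 19.5 kΩ.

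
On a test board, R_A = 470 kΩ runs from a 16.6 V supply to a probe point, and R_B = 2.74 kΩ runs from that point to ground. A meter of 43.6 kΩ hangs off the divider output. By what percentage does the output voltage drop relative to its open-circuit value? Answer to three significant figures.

The divider's output (Thévenin) resistance is R_A‖R_B = 2.724 kΩ.
Fractional drop under load = R_th/(R_th + R_L) = 2.724 / (2.724 + 43.6) = 0.05881.
So the output falls by 5.88 %.

5.88 %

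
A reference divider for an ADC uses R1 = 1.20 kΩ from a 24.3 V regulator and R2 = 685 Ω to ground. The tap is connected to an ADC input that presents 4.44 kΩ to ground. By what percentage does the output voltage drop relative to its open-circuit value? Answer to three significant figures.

The divider's output (Thévenin) resistance is R1‖R2 = 436.1 Ω.
Fractional drop under load = R_th/(R_th + R_L) = 436.1 / (436.1 + 4440) = 0.08943.
So the output falls by 8.94 %.

8.94 %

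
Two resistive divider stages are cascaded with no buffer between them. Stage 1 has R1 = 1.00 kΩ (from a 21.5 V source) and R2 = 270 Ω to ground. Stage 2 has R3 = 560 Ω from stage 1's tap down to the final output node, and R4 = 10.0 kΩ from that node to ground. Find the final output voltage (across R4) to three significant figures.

V_out ≈ 4.24 V

Stage 2 presents R3+R4 = 10560 Ω as a load on stage 1's tap.
Stage 1's lower leg becomes R2‖(R3+R4) = 263.3 Ω, so V_mid = 21.5 × 263.3/1263 = 4.481 V.
Stage 2 is itself unloaded: V_out = V_mid × R4/(R3+R4) = 4.481 × 10000/10560 = 4.24 V.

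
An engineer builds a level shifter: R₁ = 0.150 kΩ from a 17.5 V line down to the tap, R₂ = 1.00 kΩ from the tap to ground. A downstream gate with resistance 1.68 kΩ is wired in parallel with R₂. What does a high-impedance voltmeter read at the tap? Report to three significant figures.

The load sits in parallel with R₂: R₂‖R_L = (1000 × 1680) / (1000 + 1680) = 626.9 Ω.
V_out = 17.5 × 626.9 / (150 + 626.9) = 17.5 × 626.9/776.9 = 14.1 V.

V_out ≈ 14.1 V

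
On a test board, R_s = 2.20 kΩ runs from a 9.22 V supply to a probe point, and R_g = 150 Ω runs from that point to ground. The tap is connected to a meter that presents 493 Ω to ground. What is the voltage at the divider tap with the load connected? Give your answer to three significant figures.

V_out ≈ 0.458 V

The load sits in parallel with R_g: R_g‖R_L = (150 × 493) / (150 + 493) = 115.0 Ω.
V_out = 9.22 × 115.0 / (2200 + 115.0) = 9.22 × 115.0/2315 = 0.458 V.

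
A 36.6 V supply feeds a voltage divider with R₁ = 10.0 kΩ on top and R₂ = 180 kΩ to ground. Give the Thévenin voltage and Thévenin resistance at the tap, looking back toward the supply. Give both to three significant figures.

V_th is the open-circuit tap voltage: 36.6 × 180/(10.0 + 180) = 34.7 V.
With the supply zeroed, R₁ and R₂ appear in parallel from the tap: R_th = R₁‖R₂ = (10.0 × 180)/190.0 = 9.47 kΩ.

V_th = 34.7 V, R_th = 9.47 kΩ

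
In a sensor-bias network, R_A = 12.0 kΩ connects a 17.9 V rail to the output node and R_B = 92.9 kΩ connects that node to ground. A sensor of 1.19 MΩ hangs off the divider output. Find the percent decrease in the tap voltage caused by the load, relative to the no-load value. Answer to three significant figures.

0.885 %

The divider's output (Thévenin) resistance is R_A‖R_B = 10.63 kΩ.
Fractional drop under load = R_th/(R_th + R_L) = 10.63 / (10.63 + 1190) = 0.008851.
So the output falls by 0.885 %.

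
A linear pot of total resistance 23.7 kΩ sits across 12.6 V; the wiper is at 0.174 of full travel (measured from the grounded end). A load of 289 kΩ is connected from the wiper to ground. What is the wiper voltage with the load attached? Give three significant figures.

V ≈ 2.17 V

The wiper splits the pot into (1−α)R = 19.58 kΩ above and αR = 4.124 kΩ below.
Lower section ‖ load = 4.066 kΩ.
V_wiper = 12.6 × 4.066/(19.58 + 4.066) = 2.17 V.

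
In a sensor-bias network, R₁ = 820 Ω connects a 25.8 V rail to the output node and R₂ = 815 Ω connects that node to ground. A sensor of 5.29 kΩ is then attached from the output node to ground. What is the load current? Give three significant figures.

I_L ≈ 2.26 mA

R₂‖R_L = 706.2 Ω; V_out = 25.8 × 706.2/1526 = 11.94 V.
I_L = V_out / R_L = 11.94 / 5.29 kΩ = 2.26 mA.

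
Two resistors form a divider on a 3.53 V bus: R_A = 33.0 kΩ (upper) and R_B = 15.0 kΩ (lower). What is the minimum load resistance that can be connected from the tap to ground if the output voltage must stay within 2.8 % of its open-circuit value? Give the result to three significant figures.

R_L(min) ≈ 358 kΩ

Output resistance R_th = R_A‖R_B = (33.0 × 15.0)/48.00 = 10.31 kΩ.
The fractional drop is R_th/(R_th + R_L); requiring this ≤ 0.0280 gives R_L ≥ R_th(1/0.0280 − 1) = 10.31 × 34.71 = 358 kΩ.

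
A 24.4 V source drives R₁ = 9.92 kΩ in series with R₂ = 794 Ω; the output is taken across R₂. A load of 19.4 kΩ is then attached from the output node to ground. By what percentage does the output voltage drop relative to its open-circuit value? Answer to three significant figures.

3.65 %

The divider's output (Thévenin) resistance is R₁‖R₂ = 735.2 Ω.
Fractional drop under load = R_th/(R_th + R_L) = 735.2 / (735.2 + 19400) = 0.03651.
So the output falls by 3.65 %.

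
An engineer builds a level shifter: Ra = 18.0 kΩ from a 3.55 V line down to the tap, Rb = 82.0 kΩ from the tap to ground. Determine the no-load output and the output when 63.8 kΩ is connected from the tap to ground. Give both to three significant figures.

Unloaded: 2.91 V; loaded: 2.36 V

Open-circuit: V = 3.55 × 82.0/(18.0 + 82.0) = 2.91 V.
With the load, Rb becomes Rb‖R_L = 35.88 kΩ, so V = 3.55 × 35.88/53.88 = 2.36 V.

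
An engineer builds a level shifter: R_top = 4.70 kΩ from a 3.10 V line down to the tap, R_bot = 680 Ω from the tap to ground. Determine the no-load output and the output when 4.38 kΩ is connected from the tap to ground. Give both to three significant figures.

Open-circuit: V = 3.10 × 680/(4700 + 680) = 0.392 V.
With the load, R_bot becomes R_bot‖R_L = 588.6 Ω, so V = 3.10 × 588.6/5289 = 0.345 V.

Unloaded: 0.392 V; loaded: 0.345 V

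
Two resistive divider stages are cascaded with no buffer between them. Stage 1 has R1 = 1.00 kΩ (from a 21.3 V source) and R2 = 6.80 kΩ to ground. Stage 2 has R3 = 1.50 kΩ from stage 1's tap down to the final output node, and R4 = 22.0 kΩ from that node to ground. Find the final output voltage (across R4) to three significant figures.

Stage 2 presents R3+R4 = 23.50 kΩ as a load on stage 1's tap.
Stage 1's lower leg becomes R2‖(R3+R4) = 5.274 kΩ, so V_mid = 21.3 × 5.274/6.274 = 17.90 V.
Stage 2 is itself unloaded: V_out = V_mid × R4/(R3+R4) = 17.90 × 22.0/23.50 = 16.8 V.

V_out ≈ 16.8 V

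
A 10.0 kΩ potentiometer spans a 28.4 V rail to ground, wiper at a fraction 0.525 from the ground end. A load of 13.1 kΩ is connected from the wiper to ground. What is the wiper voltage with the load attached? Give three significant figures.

The wiper splits the pot into (1−α)R = 4.750 kΩ above and αR = 5.250 kΩ below.
Lower section ‖ load = 3.748 kΩ.
V_wiper = 28.4 × 3.748/(4.750 + 3.748) = 12.5 V.

V ≈ 12.5 V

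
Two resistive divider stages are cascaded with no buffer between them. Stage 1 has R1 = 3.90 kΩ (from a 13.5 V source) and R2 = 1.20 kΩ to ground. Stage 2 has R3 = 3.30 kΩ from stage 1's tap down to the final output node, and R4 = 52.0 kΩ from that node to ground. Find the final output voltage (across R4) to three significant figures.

V_out ≈ 2.94 V

Stage 2 presents R3+R4 = 55.30 kΩ as a load on stage 1's tap.
Stage 1's lower leg becomes R2‖(R3+R4) = 1.175 kΩ, so V_mid = 13.5 × 1.175/5.075 = 3.125 V.
Stage 2 is itself unloaded: V_out = V_mid × R4/(R3+R4) = 3.125 × 52.0/55.30 = 2.94 V.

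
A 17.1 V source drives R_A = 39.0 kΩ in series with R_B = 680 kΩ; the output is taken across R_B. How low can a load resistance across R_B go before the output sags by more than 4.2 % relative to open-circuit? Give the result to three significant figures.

R_L(min) ≈ 841 kΩ

Output resistance R_th = R_A‖R_B = (39.0 × 680)/719.0 = 36.88 kΩ.
The fractional drop is R_th/(R_th + R_L); requiring this ≤ 0.0420 gives R_L ≥ R_th(1/0.0420 − 1) = 36.88 × 22.81 = 841 kΩ.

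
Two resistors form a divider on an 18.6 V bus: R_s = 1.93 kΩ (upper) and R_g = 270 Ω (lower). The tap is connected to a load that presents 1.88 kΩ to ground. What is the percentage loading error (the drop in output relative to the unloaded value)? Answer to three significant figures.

Unloaded V = 18.6 × 270/2200 = 2.2827 V.
Loaded: R_g‖R_L = 236.1 Ω, giving V = 18.6 × 236.1/2166 = 2.0273 V.
Drop = (2.2827 − 2.0273) / 2.2827 = 11.2 %.

11.2 %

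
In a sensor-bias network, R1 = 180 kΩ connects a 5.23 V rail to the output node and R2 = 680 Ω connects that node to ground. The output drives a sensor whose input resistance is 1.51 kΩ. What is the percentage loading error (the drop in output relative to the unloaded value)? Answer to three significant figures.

The divider's output (Thévenin) resistance is R1‖R2 = 677.4 Ω.
Fractional drop under load = R_th/(R_th + R_L) = 677.4 / (677.4 + 1510) = 0.3097.
So the output falls by 31.0 %.

31.0 %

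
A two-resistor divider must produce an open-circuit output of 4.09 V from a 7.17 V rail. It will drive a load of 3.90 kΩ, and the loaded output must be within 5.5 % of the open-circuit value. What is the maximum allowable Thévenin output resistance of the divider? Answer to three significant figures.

Loading drop = R_th/(R_th + R_L) ≤ 0.0550, so R_th ≤ R_L · ε/(1−ε) = 3.90 kΩ × 0.0550/0.9450 = 227 Ω.
(Any R1, R2 with R2/(R1+R2) = 0.570 and R1‖R2 ≤ 227 Ω will meet the spec.)

R_th ≤ 227 Ω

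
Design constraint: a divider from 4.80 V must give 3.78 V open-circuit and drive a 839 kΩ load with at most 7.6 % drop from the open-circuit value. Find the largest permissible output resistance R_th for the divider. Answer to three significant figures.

R_th ≤ 69.0 kΩ

Loading drop = R_th/(R_th + R_L) ≤ 0.0760, so R_th ≤ R_L · ε/(1−ε) = 839 kΩ × 0.0760/0.9240 = 69.0 kΩ.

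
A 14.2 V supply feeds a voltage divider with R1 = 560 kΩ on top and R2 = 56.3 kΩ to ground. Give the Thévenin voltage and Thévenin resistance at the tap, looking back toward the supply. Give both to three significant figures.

V_th is the open-circuit tap voltage: 14.2 × 56.3/(560 + 56.3) = 1.30 V.
With the supply zeroed, R1 and R2 appear in parallel from the tap: R_th = R1‖R2 = (560 × 56.3)/616.3 = 51.2 kΩ.

V_th = 1.30 V, R_th = 51.2 kΩ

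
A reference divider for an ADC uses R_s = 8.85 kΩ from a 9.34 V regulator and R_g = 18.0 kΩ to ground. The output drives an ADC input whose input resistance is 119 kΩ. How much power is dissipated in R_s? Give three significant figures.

P ≈ 1.29 mW

Total resistance from the source is R_s + (R_g‖R_L) = 24.49 kΩ, so I = 9.34/24.49 kΩ = 0.3815 mA.
P = I²·R_s = (0.3815 mA)² × 8.85 kΩ = 1.29 mW.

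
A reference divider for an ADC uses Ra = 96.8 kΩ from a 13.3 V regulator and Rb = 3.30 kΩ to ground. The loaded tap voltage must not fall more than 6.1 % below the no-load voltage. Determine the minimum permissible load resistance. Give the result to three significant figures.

Output resistance R_th = Ra‖Rb = (96.8 × 3.30)/100.1 = 3.191 kΩ.
The fractional drop is R_th/(R_th + R_L); requiring this ≤ 0.0610 gives R_L ≥ R_th(1/0.0610 − 1) = 3.191 × 15.39 = 49.1 kΩ.

R_L(min) ≈ 49.1 kΩ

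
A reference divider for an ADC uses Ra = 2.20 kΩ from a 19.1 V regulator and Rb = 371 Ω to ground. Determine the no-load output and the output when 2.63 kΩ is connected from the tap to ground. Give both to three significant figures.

Unloaded: 2.76 V; loaded: 2.46 V

Open-circuit: V = 19.1 × 371/(2200 + 371) = 2.76 V.
With the load, Rb becomes Rb‖R_L = 325.1 Ω, so V = 19.1 × 325.1/2525 = 2.46 V.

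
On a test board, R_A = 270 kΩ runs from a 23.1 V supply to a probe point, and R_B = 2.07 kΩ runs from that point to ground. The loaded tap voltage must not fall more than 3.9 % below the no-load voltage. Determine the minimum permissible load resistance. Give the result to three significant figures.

R_L(min) ≈ 50.6 kΩ

Output resistance R_th = R_A‖R_B = (270 × 2.07)/272.1 = 2.054 kΩ.
The fractional drop is R_th/(R_th + R_L); requiring this ≤ 0.0390 gives R_L ≥ R_th(1/0.0390 − 1) = 2.054 × 24.64 = 50.6 kΩ.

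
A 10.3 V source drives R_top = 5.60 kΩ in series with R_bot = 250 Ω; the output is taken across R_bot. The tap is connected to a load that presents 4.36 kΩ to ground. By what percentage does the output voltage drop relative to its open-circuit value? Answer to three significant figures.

The divider's output (Thévenin) resistance is R_top‖R_bot = 239.3 Ω.
Fractional drop under load = R_th/(R_th + R_L) = 239.3 / (239.3 + 4360) = 0.05203.
So the output falls by 5.20 %.

5.20 %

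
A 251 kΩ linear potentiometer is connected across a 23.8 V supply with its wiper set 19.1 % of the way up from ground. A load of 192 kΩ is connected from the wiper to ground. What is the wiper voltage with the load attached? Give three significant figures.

The wiper splits the pot into (1−α)R = 203.1 kΩ above and αR = 47.94 kΩ below.
Lower section ‖ load = 38.36 kΩ.
V_wiper = 23.8 × 38.36/(203.1 + 38.36) = 3.78 V.

V ≈ 3.78 V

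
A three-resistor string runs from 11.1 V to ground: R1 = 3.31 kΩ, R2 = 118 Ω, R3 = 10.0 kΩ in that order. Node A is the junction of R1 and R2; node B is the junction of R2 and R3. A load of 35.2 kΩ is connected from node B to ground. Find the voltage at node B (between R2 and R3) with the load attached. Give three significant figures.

At node B, R3 is in parallel with the load: R3‖R_L = 7788 Ω.
Below node A the resistance is R2 + (R3‖R_L) = 7906 Ω, so V_A = 11.1 × 7906/11220 = 7.824 V.
Then V_B = V_A × (R3‖R_L)/(R2 + R3‖R_L) = 7.824 × 7788/7906 = 7.71 V.

V ≈ 7.71 V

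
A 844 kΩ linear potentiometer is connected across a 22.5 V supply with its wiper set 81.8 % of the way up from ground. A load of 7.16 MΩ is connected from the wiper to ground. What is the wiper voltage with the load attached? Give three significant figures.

V ≈ 18.1 V

The wiper splits the pot into (1−α)R = 153.6 kΩ above and αR = 690.4 kΩ below.
Lower section ‖ load = 629.7 kΩ.
V_wiper = 22.5 × 629.7/(153.6 + 629.7) = 18.1 V.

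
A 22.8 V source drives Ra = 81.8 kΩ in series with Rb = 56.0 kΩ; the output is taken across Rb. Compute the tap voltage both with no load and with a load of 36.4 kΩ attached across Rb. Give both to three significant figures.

Open-circuit: V = 22.8 × 56.0/(81.8 + 56.0) = 9.27 V.
With the load, Rb becomes Rb‖R_L = 22.06 kΩ, so V = 22.8 × 22.06/103.9 = 4.84 V.

Unloaded: 9.27 V; loaded: 4.84 V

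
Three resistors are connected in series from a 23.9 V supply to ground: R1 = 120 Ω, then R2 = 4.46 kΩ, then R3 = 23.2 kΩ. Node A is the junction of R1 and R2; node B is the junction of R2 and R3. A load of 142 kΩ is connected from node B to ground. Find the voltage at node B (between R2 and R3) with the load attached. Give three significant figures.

At node B, R3 is in parallel with the load: R3‖R_L = 19940 Ω.
Below node A the resistance is R2 + (R3‖R_L) = 24400 Ω, so V_A = 23.9 × 24400/24520 = 23.78 V.
Then V_B = V_A × (R3‖R_L)/(R2 + R3‖R_L) = 23.78 × 19940/24400 = 19.4 V.

V ≈ 19.4 V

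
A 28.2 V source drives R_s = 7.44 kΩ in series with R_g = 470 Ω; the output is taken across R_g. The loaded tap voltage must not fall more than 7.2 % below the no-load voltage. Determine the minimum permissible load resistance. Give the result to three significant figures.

Output resistance R_th = R_s‖R_g = (7440 × 470)/7910 = 442.1 Ω.
The fractional drop is R_th/(R_th + R_L); requiring this ≤ 0.0720 gives R_L ≥ R_th(1/0.0720 − 1) = 442.1 × 12.89 = 5.70 kΩ.

R_L(min) ≈ 5.70 kΩ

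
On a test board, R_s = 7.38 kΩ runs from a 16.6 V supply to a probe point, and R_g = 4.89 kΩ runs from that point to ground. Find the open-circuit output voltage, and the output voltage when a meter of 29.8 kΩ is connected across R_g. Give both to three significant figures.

Open-circuit: V = 16.6 × 4.89/(7.38 + 4.89) = 6.62 V.
With the load, R_g becomes R_g‖R_L = 4.201 kΩ, so V = 16.6 × 4.201/11.58 = 6.02 V.

Unloaded: 6.62 V; loaded: 6.02 V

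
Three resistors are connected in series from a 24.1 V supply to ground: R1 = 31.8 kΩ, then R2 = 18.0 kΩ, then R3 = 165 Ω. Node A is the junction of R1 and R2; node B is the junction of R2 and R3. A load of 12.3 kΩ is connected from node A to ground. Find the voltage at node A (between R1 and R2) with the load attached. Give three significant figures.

V ≈ 4.52 V

Below node A the series string R2+R3 = 18160 Ω sits in parallel with the 12300 Ω load: 7334 Ω.
V_A = 24.1 × 7334/(31800 + 7334) = 4.52 V.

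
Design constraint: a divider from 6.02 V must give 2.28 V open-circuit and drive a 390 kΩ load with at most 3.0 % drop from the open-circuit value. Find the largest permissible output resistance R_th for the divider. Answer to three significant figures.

R_th ≤ 12.1 kΩ

Loading drop = R_th/(R_th + R_L) ≤ 0.0300, so R_th ≤ R_L · ε/(1−ε) = 390 kΩ × 0.0300/0.9700 = 12.1 kΩ.
(Any R1, R2 with R2/(R1+R2) = 0.379 and R1‖R2 ≤ 12.1 kΩ will meet the spec.)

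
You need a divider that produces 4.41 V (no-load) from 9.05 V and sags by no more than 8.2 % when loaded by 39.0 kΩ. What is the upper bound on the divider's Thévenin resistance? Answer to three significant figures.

Loading drop = R_th/(R_th + R_L) ≤ 0.0820, so R_th ≤ R_L · ε/(1−ε) = 39.0 kΩ × 0.0820/0.9180 = 3.48 kΩ.

R_th ≤ 3.48 kΩ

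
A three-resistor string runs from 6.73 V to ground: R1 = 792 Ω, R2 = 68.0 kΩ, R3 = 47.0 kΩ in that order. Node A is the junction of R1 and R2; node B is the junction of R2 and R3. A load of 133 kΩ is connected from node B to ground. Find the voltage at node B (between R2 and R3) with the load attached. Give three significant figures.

At node B, R3 is in parallel with the load: R3‖R_L = 34730 Ω.
Below node A the resistance is R2 + (R3‖R_L) = 102700 Ω, so V_A = 6.73 × 102700/103500 = 6.679 V.
Then V_B = V_A × (R3‖R_L)/(R2 + R3‖R_L) = 6.679 × 34730/102700 = 2.26 V.

V ≈ 2.26 V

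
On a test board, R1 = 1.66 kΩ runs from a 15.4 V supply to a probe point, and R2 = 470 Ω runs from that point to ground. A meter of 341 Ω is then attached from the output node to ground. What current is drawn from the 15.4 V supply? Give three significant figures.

I ≈ 8.29 mA

R2‖R_L = 197.6 Ω, so the source sees R1 + R2‖R_L = 1858 Ω.
I = 15.4 V / 1858 Ω = 8.29 mA.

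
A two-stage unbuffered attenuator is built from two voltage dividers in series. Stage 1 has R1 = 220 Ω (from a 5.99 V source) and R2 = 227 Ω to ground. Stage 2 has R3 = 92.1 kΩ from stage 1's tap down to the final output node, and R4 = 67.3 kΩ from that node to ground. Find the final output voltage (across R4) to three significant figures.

Stage 2 presents R3+R4 = 159400 Ω as a load on stage 1's tap.
Stage 1's lower leg becomes R2‖(R3+R4) = 226.7 Ω, so V_mid = 5.99 × 226.7/446.7 = 3.040 V.
Stage 2 is itself unloaded: V_out = V_mid × R4/(R3+R4) = 3.040 × 67300/159400 = 1.28 V.

V_out ≈ 1.28 V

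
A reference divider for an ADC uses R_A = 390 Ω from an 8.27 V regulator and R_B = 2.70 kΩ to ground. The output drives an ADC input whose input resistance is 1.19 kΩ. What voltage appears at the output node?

The load sits in parallel with R_B: R_B‖R_L = (2700 × 1190) / (2700 + 1190) = 826.0 Ω.
V_out = 8.27 × 826.0 / (390 + 826.0) = 8.27 × 826.0/1216 = 5.62 V.
(Unloaded it would have been 7.23 V.)

V_out ≈ 5.62 V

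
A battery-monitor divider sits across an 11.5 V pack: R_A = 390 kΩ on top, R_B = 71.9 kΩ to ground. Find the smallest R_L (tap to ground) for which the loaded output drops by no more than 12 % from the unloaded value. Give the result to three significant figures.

Output resistance R_th = R_A‖R_B = (390 × 71.9)/461.9 = 60.71 kΩ.
The fractional drop is R_th/(R_th + R_L); requiring this ≤ 0.120 gives R_L ≥ R_th(1/0.120 − 1) = 60.71 × 7.333 = 445 kΩ.

R_L(min) ≈ 445 kΩ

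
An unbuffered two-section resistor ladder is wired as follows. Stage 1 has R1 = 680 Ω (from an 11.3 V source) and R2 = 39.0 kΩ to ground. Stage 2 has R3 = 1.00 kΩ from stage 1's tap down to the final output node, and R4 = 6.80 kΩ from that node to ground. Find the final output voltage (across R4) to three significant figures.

Stage 2 presents R3+R4 = 7800 Ω as a load on stage 1's tap.
Stage 1's lower leg becomes R2‖(R3+R4) = 6500 Ω, so V_mid = 11.3 × 6500/7180 = 10.23 V.
Stage 2 is itself unloaded: V_out = V_mid × R4/(R3+R4) = 10.23 × 6800/7800 = 8.92 V.

V_out ≈ 8.92 V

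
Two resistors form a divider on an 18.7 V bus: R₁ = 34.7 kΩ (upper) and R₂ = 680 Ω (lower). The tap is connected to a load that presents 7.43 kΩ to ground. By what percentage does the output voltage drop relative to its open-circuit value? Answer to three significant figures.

The divider's output (Thévenin) resistance is R₁‖R₂ = 666.9 Ω.
Fractional drop under load = R_th/(R_th + R_L) = 666.9 / (666.9 + 7430) = 0.08237.
So the output falls by 8.24 %.

8.24 %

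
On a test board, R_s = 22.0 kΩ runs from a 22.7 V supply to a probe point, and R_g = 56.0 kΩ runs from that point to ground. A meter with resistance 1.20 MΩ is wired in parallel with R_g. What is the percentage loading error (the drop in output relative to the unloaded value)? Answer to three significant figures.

1.30 %

The divider's output (Thévenin) resistance is R_s‖R_g = 15.79 kΩ.
Fractional drop under load = R_th/(R_th + R_L) = 15.79 / (15.79 + 1200) = 0.01299.
So the output falls by 1.30 %.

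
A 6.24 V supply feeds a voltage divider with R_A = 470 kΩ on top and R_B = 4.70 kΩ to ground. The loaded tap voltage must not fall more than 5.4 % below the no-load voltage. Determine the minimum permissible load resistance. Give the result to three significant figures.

Output resistance R_th = R_A‖R_B = (470 × 4.70)/474.7 = 4.653 kΩ.
The fractional drop is R_th/(R_th + R_L); requiring this ≤ 0.0540 gives R_L ≥ R_th(1/0.0540 − 1) = 4.653 × 17.52 = 81.5 kΩ.

R_L(min) ≈ 81.5 kΩ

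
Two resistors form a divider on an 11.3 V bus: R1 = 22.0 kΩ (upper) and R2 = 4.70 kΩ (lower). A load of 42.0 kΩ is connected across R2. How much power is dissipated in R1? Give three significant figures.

Total resistance from the source is R1 + (R2‖R_L) = 26.23 kΩ, so I = 11.3/26.23 kΩ = 0.4309 mA.
P = I²·R1 = (0.4309 mA)² × 22.0 kΩ = 4.08 mW.

P ≈ 4.08 mW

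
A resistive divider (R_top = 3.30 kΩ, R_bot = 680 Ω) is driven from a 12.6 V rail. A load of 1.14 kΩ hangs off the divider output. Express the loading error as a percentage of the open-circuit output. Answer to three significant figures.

The divider's output (Thévenin) resistance is R_top‖R_bot = 563.8 Ω.
Fractional drop under load = R_th/(R_th + R_L) = 563.8 / (563.8 + 1140) = 0.3309.
So the output falls by 33.1 %.

33.1 %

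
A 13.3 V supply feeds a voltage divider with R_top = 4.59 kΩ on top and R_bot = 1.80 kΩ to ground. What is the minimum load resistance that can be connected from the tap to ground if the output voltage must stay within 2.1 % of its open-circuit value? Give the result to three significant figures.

Output resistance R_th = R_top‖R_bot = (4.59 × 1.80)/6.390 = 1.293 kΩ.
The fractional drop is R_th/(R_th + R_L); requiring this ≤ 0.0210 gives R_L ≥ R_th(1/0.0210 − 1) = 1.293 × 46.62 = 60.3 kΩ.

R_L(min) ≈ 60.3 kΩ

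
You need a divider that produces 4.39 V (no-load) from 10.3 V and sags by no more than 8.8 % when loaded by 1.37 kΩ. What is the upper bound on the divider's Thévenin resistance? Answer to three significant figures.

R_th ≤ 132 Ω

Loading drop = R_th/(R_th + R_L) ≤ 0.0880, so R_th ≤ R_L · ε/(1−ε) = 1.37 kΩ × 0.0880/0.9120 = 132 Ω.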